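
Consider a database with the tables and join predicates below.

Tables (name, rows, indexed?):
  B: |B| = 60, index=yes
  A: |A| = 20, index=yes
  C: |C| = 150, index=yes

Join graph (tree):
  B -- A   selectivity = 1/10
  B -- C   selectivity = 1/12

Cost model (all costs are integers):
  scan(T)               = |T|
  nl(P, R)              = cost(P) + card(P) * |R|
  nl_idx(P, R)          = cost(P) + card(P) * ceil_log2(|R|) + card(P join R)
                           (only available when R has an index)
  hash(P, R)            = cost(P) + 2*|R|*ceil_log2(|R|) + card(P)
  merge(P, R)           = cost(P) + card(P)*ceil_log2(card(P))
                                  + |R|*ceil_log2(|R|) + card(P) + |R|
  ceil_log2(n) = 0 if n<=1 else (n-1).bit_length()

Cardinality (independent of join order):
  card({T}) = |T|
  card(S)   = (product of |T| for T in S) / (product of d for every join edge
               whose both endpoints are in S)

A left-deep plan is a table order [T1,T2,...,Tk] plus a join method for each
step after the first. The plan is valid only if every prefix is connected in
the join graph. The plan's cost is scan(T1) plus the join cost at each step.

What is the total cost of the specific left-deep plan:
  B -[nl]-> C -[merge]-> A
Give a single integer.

17430

step 1: scan B: cost=60, card=60
step 2: join C via nl
    card(P join C) = 60*150/(12) = 750
    cost = 60 + 60*150 = 9060
step 3: join A via merge
    card(P join A) = 750*20/(10) = 1500
    cost = 9060 + 750*10 + 20*5 + 750 + 20 = 17430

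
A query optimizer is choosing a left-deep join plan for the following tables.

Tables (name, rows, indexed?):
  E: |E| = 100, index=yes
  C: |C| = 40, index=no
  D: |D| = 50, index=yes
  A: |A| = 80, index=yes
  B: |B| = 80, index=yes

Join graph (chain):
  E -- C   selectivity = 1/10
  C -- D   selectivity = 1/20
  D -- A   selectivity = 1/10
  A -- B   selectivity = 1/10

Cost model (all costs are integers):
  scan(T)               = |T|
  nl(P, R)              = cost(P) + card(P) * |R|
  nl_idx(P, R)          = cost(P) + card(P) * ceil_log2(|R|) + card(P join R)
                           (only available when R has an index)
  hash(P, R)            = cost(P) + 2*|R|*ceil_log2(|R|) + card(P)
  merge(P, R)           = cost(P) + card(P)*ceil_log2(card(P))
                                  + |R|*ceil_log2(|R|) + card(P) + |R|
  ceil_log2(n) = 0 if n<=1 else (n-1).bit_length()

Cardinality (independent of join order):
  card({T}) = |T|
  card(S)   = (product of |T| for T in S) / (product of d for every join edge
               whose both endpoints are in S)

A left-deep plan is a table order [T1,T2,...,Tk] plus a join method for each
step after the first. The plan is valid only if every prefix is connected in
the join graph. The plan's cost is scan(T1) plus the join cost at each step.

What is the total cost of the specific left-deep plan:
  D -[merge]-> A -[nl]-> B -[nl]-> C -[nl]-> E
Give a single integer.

step 1: scan D: cost=50, card=50
step 2: join A via merge
    card(P join A) = 50*80/(10) = 400
    cost = 50 + 50*6 + 80*7 + 50 + 80 = 1040
step 3: join B via nl
    card(P join B) = 400*80/(10) = 3200
    cost = 1040 + 400*80 = 33040
step 4: join C via nl
    card(P join C) = 3200*40/(20) = 6400
    cost = 33040 + 3200*40 = 161040
step 5: join E via nl
    card(P join E) = 6400*100/(10) = 64000
    cost = 161040 + 6400*100 = 801040

801040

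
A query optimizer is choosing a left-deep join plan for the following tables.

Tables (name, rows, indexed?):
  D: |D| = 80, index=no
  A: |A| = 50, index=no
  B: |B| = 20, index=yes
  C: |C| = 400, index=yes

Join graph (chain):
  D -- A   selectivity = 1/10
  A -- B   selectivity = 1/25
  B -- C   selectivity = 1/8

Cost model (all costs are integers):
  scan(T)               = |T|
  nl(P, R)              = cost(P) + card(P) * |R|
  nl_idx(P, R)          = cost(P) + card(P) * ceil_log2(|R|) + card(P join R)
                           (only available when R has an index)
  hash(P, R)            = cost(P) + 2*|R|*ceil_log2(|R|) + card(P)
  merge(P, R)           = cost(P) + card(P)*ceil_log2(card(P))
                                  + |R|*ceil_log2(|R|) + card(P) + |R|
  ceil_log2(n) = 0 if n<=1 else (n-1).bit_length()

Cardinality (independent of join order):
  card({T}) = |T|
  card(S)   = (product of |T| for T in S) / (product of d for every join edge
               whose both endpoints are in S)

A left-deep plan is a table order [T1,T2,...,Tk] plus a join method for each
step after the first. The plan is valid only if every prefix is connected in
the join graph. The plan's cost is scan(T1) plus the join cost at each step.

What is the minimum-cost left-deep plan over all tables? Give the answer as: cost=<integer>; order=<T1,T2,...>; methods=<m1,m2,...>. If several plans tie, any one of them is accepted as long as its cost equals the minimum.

cost=5720; order=C,B,A,D; methods=hash,hash,hash

Selinger DP (subsets sized 1..n):
  {D}: scan cost=80, card=80
  {A}: scan cost=50, card=50
  {B}: scan cost=20, card=20
  {C}: scan cost=400, card=400
  {AD}: card=400; try (A,hash)→760, (D,merge)→1040, (A,merge)→1070, (D,hash)→1220, (D,nl)→4050, (A,nl)→4080; best=760 via (A,hash)
  {AB}: card=40; try (B,hash)→300, (B,nl_idx)→340, (A,merge)→490, (B,merge)→520, (A,hash)→640, (A,nl)→1020 …(+1); best=300 via (B,hash)
  {BC}: card=1000; try (B,hash)→1000, (C,nl_idx)→1200, (B,nl_idx)→3400, (C,merge)→4140, (B,merge)→4520, (C,hash)→7240 …(+2); best=1000 via (B,hash)
  {ABD}: card=320; try (D,merge)→1220, (B,hash)→1360, (D,hash)→1460, (B,nl_idx)→3080, (D,nl)→3500, (B,merge)→4880 …(+1); best=1220 via (D,merge)
  {ABC}: card=2000; try (A,hash)→2600, (C,nl_idx)→2660, (C,merge)→4580, (C,hash)→7540, (A,merge)→12350, (C,nl)→16300 …(+1); best=2600 via (A,hash)
  {ABCD}: card=16000; try (D,hash)→5720, (C,merge)→8420, (C,hash)→8740, (C,nl_idx)→20100, (D,merge)→27240, (C,nl)→129220 …(+1); best=5720 via (D,hash)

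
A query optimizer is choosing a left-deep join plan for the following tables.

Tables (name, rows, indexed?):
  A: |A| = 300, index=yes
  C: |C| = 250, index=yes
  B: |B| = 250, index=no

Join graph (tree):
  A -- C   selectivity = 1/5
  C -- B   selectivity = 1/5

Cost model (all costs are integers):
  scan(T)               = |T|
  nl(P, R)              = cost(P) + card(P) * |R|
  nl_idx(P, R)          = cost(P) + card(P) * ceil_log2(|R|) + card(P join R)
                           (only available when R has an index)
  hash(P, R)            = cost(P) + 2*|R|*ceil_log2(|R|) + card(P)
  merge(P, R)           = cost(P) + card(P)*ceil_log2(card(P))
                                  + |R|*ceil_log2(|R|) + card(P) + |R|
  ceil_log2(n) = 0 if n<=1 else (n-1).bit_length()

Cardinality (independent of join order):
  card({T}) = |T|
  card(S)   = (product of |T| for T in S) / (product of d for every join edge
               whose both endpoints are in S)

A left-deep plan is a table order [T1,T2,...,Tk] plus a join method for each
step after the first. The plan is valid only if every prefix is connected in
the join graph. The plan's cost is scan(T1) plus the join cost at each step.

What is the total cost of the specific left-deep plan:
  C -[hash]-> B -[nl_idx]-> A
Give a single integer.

867000

step 1: scan C: cost=250, card=250
step 2: join B via hash
    card(P join B) = 250*250/(5) = 12500
    cost = 250 + 2*250*8 + 250 = 4500
step 3: join A via nl_idx
    card(P join A) = 12500*300/(5) = 750000
    cost = 4500 + 12500*9 + 750000 = 867000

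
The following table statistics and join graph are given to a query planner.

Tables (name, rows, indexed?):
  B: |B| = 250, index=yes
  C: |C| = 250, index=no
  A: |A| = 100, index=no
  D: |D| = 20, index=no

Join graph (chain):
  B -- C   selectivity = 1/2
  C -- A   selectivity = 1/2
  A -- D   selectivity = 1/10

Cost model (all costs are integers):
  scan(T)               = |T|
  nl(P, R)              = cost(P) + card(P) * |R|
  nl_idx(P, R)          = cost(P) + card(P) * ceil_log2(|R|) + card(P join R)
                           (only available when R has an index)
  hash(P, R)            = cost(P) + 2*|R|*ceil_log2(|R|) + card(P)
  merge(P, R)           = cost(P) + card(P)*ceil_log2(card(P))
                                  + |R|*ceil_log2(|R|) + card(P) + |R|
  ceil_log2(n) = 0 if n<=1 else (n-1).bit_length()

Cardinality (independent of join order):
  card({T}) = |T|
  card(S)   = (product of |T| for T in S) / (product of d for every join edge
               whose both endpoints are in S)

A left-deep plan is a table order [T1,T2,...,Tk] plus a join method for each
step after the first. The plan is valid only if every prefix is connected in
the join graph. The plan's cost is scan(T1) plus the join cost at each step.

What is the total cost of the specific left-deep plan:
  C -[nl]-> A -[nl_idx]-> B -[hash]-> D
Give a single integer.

3250450

step 1: scan C: cost=250, card=250
step 2: join A via nl
    card(P join A) = 250*100/(2) = 12500
    cost = 250 + 250*100 = 25250
step 3: join B via nl_idx
    card(P join B) = 12500*250/(2) = 1562500
    cost = 25250 + 12500*8 + 1562500 = 1687750
step 4: join D via hash
    card(P join D) = 1562500*20/(10) = 3125000
    cost = 1687750 + 2*20*5 + 1562500 = 3250450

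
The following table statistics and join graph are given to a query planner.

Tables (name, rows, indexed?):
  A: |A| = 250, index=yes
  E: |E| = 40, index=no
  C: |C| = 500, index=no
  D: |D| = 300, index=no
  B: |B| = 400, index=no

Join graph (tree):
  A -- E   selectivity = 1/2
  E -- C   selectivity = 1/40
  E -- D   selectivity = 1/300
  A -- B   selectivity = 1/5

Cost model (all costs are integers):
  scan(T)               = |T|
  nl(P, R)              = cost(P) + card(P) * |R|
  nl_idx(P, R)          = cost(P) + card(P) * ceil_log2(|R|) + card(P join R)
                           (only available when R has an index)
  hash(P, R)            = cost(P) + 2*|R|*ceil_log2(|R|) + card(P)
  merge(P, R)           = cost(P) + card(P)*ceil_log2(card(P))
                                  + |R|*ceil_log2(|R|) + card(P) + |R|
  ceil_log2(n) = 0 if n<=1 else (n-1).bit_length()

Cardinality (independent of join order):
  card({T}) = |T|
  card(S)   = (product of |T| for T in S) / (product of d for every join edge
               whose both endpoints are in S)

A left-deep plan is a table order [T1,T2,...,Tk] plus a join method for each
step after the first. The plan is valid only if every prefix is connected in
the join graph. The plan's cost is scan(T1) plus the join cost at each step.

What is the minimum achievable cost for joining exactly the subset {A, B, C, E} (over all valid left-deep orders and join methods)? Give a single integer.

75680

Selinger DP over subsets of {A,B,C,E}:
  {A}: scan cost=250, card=250
  {E}: scan cost=40, card=40
  {C}: scan cost=500, card=500
  {B}: scan cost=400, card=400
  {AE}: card=5000; try (E,hash)→980, (A,merge)→2570, (E,merge)→2780, (A,hash)→4080, (A,nl_idx)→5360, (A,nl)→10040 …(+1); best=980 via (E,hash)
  {AB}: card=20000; try (A,hash)→4800, (B,merge)→6500, (A,merge)→6650, (B,hash)→7700, (A,nl_idx)→23600, (B,nl)→100250 …(+1); best=4800 via (A,hash)
  {CE}: card=500; try (E,hash)→1480, (C,merge)→5320, (E,merge)→5780, (C,hash)→9080, (C,nl)→20040, (E,nl)→20500; best=1480 via (E,hash)
  {ACE}: card=62500; try (A,hash)→5980, (A,merge)→8730, (C,hash)→14980, (A,nl_idx)→67980, (C,merge)→75980, (A,nl)→126480 …(+1); best=5980 via (A,hash)
  {ABE}: card=400000; try (B,hash)→13180, (E,hash)→25280, (B,merge)→74980, (E,merge)→325080, (E,nl)→804800, (B,nl)→2000980; best=13180 via (B,hash)
  {ABCE}: card=5000000; try (B,hash)→75680, (C,hash)→422180, (B,merge)→1072480, (C,merge)→8018180, (B,nl)→25005980, (C,nl)→200013180; best=75680 via (B,hash)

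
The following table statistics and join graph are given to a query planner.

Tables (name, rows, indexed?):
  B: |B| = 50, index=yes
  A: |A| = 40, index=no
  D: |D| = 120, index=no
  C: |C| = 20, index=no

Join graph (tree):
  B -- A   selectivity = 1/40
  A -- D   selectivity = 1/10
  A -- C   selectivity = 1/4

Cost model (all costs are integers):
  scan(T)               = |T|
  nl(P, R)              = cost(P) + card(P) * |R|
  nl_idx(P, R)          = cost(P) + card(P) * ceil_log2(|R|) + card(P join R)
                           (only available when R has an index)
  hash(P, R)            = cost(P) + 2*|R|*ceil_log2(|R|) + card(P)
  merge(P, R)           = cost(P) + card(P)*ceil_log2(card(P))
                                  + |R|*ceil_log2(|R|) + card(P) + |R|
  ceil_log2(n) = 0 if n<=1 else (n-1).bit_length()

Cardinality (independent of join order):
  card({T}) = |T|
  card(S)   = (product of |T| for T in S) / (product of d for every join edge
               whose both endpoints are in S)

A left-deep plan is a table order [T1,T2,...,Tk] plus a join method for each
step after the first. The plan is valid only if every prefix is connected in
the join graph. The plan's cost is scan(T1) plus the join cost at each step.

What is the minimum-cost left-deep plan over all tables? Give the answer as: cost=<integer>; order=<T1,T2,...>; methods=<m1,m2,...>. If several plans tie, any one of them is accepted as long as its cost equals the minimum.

cost=2440; order=A,B,D,C; methods=nl_idx,merge,hash

Selinger DP (subsets sized 1..n):
  {B}: scan cost=50, card=50
  {A}: scan cost=40, card=40
  {D}: scan cost=120, card=120
  {C}: scan cost=20, card=20
  {AB}: card=50; try (B,nl_idx)→330, (A,hash)→580, (B,merge)→670, (B,hash)→680, (A,merge)→680, (B,nl)→2040 …(+1); best=330 via (B,nl_idx)
  {AD}: card=480; try (A,hash)→720, (D,merge)→1280, (A,merge)→1360, (D,hash)→1760, (D,nl)→4840, (A,nl)→4920; best=720 via (A,hash)
  {AC}: card=200; try (C,hash)→280, (A,merge)→420, (C,merge)→440, (A,hash)→520, (A,nl)→820, (C,nl)→840; best=280 via (C,hash)
  {ABD}: card=600; try (D,merge)→1640, (B,hash)→1800, (D,hash)→2060, (B,nl_idx)→4200, (B,merge)→5870, (D,nl)→6330 …(+1); best=1640 via (D,merge)
  {ABC}: card=250; try (C,hash)→580, (C,merge)→800, (B,hash)→1080, (C,nl)→1330, (B,nl_idx)→1730, (B,merge)→2430 …(+1); best=580 via (C,hash)
  {ACD}: card=2400; try (C,hash)→1400, (D,hash)→2160, (D,merge)→3040, (C,merge)→5640, (C,nl)→10320, (D,nl)→24280; best=1400 via (C,hash)
  {ABCD}: card=3000; try (C,hash)→2440, (D,hash)→2510, (D,merge)→3790, (B,hash)→4400, (C,merge)→8360, (C,nl)→13640 …(+4); best=2440 via (C,hash)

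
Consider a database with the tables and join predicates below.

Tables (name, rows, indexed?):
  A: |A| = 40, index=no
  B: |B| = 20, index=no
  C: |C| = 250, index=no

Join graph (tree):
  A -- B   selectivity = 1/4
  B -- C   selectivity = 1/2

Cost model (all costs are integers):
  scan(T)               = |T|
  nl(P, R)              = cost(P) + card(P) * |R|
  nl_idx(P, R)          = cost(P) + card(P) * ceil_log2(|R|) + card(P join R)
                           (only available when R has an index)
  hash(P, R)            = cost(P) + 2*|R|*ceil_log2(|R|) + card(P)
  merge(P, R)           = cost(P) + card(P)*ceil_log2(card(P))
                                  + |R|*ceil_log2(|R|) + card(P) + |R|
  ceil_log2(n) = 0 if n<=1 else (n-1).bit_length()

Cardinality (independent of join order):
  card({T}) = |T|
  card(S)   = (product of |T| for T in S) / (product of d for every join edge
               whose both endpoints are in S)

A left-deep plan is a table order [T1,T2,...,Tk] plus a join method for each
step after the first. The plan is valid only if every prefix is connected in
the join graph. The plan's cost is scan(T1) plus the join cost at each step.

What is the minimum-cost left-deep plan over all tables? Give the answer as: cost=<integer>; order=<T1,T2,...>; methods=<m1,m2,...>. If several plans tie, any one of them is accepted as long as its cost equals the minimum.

cost=3680; order=C,B,A; methods=hash,hash

Selinger DP (subsets sized 1..n):
  {A}: scan cost=40, card=40
  {B}: scan cost=20, card=20
  {C}: scan cost=250, card=250
  {AB}: card=200; try (B,hash)→280, (A,merge)→420, (B,merge)→440, (A,hash)→520, (A,nl)→820, (B,nl)→840; best=280 via (B,hash)
  {BC}: card=2500; try (B,hash)→700, (C,merge)→2390, (B,merge)→2620, (C,hash)→4040, (C,nl)→5020, (B,nl)→5250; best=700 via (B,hash)
  {ABC}: card=25000; try (A,hash)→3680, (C,merge)→4330, (C,hash)→4480, (A,merge)→33480, (C,nl)→50280, (A,nl)→100700; best=3680 via (A,hash)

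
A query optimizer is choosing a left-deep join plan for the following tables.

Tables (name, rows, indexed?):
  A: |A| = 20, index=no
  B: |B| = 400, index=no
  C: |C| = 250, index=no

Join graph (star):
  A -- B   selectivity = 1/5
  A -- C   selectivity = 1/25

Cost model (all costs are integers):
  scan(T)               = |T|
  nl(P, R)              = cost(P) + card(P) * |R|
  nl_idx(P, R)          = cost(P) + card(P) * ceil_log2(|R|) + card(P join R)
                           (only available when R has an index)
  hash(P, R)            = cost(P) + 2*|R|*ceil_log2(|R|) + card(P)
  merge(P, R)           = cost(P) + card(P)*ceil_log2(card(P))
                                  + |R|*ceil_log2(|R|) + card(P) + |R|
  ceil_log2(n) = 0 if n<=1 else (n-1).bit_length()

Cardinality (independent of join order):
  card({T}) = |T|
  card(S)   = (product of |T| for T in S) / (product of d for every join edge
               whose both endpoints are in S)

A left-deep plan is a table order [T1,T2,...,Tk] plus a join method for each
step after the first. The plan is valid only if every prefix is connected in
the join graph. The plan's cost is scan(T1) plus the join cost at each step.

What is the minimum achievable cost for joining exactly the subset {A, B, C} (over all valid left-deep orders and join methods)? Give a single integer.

6500

Selinger DP over subsets of {A,B,C}:
  {A}: scan cost=20, card=20
  {B}: scan cost=400, card=400
  {C}: scan cost=250, card=250
  {AB}: card=1600; try (A,hash)→1000, (B,merge)→4140, (A,merge)→4520, (B,hash)→7240, (B,nl)→8020, (A,nl)→8400; best=1000 via (A,hash)
  {AC}: card=200; try (A,hash)→700, (C,merge)→2390, (A,merge)→2620, (C,hash)→4040, (C,nl)→5020, (A,nl)→5250; best=700 via (A,hash)
  {ABC}: card=16000; try (B,merge)→6500, (C,hash)→6600, (B,hash)→8100, (C,merge)→22450, (B,nl)→80700, (C,nl)→401000; best=6500 via (B,merge)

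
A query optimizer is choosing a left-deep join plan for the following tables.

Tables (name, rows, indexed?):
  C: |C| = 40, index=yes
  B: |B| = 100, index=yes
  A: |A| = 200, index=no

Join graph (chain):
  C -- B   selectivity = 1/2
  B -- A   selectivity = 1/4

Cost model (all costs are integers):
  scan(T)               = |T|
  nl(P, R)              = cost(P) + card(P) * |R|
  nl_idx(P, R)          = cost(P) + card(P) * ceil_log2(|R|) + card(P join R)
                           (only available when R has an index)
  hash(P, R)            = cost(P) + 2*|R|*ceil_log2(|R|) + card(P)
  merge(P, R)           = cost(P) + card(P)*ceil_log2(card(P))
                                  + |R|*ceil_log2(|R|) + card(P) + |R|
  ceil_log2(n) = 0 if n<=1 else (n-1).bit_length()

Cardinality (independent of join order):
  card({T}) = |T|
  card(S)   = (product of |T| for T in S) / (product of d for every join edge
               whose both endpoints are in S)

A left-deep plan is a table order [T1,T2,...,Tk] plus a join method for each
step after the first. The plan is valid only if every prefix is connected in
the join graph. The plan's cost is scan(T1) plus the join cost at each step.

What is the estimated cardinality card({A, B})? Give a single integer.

Tables in S: A(200), B(100)
Edges inside S: B-A(d=4)
numerator = 200 * 100 = 20000
denominator = 4 = 4
card(S) = 20000 / 4 = 5000

5000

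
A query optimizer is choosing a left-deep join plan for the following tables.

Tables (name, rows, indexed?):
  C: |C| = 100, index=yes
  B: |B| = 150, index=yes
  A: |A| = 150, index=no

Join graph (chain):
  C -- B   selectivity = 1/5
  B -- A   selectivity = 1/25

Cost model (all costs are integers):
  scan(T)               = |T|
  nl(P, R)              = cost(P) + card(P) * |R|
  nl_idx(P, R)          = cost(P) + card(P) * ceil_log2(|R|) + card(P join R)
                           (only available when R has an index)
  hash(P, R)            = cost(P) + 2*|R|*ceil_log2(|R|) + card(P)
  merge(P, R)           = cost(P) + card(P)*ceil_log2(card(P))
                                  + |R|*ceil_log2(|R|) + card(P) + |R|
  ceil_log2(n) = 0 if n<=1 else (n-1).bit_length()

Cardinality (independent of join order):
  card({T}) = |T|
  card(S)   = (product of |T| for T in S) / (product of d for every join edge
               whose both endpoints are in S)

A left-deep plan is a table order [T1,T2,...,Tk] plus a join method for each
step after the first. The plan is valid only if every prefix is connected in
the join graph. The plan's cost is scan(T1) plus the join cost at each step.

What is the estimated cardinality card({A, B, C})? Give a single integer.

18000

Tables in S: A(150), B(150), C(100)
Edges inside S: C-B(d=5), B-A(d=25)
numerator = 150 * 150 * 100 = 2250000
denominator = 5 * 25 = 125
card(S) = 2250000 / 125 = 18000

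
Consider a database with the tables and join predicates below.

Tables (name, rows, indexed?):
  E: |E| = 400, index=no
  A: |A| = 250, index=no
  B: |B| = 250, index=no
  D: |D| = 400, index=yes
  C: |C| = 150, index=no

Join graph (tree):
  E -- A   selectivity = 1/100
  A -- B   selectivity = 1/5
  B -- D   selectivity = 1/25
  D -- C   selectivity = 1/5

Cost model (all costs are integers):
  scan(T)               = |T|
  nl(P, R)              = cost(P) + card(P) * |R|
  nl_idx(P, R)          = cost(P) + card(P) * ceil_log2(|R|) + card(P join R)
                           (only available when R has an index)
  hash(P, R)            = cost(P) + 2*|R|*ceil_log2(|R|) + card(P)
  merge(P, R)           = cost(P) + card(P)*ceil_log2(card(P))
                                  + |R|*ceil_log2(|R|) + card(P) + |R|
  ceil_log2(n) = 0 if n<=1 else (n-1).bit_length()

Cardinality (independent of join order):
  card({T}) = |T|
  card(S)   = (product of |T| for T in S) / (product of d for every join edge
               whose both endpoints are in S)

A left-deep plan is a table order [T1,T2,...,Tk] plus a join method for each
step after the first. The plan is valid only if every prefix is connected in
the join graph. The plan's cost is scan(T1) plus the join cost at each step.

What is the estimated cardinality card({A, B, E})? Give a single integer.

50000

Tables in S: A(250), B(250), E(400)
Edges inside S: E-A(d=100), A-B(d=5)
numerator = 250 * 250 * 400 = 25000000
denominator = 100 * 5 = 500
card(S) = 25000000 / 500 = 50000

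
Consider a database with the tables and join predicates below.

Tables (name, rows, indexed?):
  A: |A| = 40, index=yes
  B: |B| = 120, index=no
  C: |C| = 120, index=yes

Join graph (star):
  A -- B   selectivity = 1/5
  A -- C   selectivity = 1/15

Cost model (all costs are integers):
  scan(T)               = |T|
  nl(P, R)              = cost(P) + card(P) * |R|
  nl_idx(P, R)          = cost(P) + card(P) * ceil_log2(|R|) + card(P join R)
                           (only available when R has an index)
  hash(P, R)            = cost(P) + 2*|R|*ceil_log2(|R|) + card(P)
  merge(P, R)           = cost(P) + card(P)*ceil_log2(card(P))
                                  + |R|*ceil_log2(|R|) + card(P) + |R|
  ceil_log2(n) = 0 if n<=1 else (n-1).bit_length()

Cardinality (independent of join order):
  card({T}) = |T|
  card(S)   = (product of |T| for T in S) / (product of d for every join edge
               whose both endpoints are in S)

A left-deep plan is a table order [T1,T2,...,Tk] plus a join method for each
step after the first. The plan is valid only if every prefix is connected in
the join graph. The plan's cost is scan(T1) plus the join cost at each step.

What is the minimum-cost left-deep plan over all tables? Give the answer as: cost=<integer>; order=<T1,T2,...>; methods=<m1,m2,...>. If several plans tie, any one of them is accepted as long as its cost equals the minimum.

cost=2640; order=A,C,B; methods=nl_idx,hash

Selinger DP (subsets sized 1..n):
  {A}: scan cost=40, card=40
  {B}: scan cost=120, card=120
  {C}: scan cost=120, card=120
  {AB}: card=960; try (A,hash)→720, (B,merge)→1280, (A,merge)→1360, (B,hash)→1760, (A,nl_idx)→1800, (B,nl)→4840 …(+1); best=720 via (A,hash)
  {AC}: card=320; try (C,nl_idx)→640, (A,hash)→720, (A,nl_idx)→1160, (C,merge)→1280, (A,merge)→1360, (C,hash)→1760 …(+2); best=640 via (C,nl_idx)
  {ABC}: card=7680; try (B,hash)→2640, (C,hash)→3360, (B,merge)→4800, (C,merge)→12240, (C,nl_idx)→15120, (B,nl)→39040 …(+1); best=2640 via (B,hash)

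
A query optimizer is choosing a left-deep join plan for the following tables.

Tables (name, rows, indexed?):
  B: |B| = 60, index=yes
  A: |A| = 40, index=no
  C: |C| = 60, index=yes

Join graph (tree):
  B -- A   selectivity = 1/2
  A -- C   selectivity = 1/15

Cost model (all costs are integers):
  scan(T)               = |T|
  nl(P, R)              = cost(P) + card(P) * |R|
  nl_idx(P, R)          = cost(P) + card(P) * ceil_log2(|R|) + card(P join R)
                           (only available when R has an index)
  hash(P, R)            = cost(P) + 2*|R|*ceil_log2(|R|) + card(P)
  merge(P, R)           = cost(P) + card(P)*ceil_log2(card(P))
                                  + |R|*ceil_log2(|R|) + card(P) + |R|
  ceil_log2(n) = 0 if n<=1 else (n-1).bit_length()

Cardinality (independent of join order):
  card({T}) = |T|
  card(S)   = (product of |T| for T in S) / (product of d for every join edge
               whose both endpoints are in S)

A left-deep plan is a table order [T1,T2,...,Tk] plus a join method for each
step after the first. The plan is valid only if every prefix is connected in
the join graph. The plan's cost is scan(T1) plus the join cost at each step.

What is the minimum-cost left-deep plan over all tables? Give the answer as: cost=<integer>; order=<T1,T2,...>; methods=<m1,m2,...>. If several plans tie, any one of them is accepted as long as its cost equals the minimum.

cost=1320; order=A,C,B; methods=nl_idx,hash

Selinger DP (subsets sized 1..n):
  {B}: scan cost=60, card=60
  {A}: scan cost=40, card=40
  {C}: scan cost=60, card=60
  {AB}: card=1200; try (A,hash)→600, (B,merge)→740, (A,merge)→760, (B,hash)→800, (B,nl_idx)→1480, (B,nl)→2440 …(+1); best=600 via (A,hash)
  {AC}: card=160; try (C,nl_idx)→440, (A,hash)→600, (C,merge)→740, (A,merge)→760, (C,hash)→800, (C,nl)→2440 …(+1); best=440 via (C,nl_idx)
  {ABC}: card=4800; try (B,hash)→1320, (B,merge)→2300, (C,hash)→2520, (B,nl_idx)→6200, (B,nl)→10040, (C,nl_idx)→12600 …(+2); best=1320 via (B,hash)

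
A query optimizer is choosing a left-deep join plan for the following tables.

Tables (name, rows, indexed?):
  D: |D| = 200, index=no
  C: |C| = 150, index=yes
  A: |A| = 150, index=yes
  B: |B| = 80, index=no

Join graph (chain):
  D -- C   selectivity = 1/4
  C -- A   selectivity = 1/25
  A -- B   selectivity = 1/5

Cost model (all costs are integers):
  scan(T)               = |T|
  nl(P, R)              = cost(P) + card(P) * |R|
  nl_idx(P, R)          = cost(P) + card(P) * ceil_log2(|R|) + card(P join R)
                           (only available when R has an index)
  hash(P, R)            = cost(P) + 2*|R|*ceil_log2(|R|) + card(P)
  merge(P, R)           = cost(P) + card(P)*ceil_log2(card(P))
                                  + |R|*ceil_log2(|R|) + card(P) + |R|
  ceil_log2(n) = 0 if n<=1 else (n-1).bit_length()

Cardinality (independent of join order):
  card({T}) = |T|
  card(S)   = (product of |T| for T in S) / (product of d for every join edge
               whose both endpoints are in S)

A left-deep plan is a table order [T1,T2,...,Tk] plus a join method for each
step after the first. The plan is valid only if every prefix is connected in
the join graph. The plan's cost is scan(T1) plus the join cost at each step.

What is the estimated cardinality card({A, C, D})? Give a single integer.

45000

Tables in S: A(150), C(150), D(200)
Edges inside S: D-C(d=4), C-A(d=25)
numerator = 150 * 150 * 200 = 4500000
denominator = 4 * 25 = 100
card(S) = 4500000 / 100 = 45000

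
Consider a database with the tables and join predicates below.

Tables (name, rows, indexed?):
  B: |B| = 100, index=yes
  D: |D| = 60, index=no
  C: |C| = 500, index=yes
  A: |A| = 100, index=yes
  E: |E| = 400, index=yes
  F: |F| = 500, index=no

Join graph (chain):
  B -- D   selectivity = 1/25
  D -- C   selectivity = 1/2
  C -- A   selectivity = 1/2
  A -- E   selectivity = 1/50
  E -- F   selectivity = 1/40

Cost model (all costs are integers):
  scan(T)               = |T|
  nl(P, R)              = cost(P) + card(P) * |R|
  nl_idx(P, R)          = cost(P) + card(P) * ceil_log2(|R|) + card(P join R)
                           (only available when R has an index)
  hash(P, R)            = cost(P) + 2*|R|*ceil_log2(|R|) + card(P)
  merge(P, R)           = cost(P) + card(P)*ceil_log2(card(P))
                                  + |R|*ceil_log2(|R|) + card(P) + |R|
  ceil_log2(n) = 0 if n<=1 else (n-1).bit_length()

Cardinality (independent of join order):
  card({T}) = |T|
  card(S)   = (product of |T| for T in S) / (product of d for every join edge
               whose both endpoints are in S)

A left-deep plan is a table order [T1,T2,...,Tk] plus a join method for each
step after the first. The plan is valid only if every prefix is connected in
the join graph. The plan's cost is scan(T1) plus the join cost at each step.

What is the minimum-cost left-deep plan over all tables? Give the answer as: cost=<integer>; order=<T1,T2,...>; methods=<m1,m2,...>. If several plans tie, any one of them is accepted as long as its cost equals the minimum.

cost=27085480; order=D,B,C,A,E,F; methods=nl_idx,merge,hash,hash,hash

Selinger DP (subsets sized 1..n):
  {B}: scan cost=100, card=100
  {D}: scan cost=60, card=60
  {C}: scan cost=500, card=500
  {A}: scan cost=100, card=100
  {E}: scan cost=400, card=400
  {F}: scan cost=500, card=500
  {BD}: card=240; try (B,nl_idx)→720, (D,hash)→920, (B,merge)→1280, (D,merge)→1320, (B,hash)→1520, (B,nl)→6060 …(+1); best=720 via (B,nl_idx)
  {CD}: card=15000; try (D,hash)→1720, (C,merge)→5480, (D,merge)→5920, (C,hash)→9120, (C,nl_idx)→15600, (C,nl)→30060 …(+1); best=1720 via (D,hash)
  {AC}: card=25000; try (A,hash)→2400, (C,merge)→5900, (A,merge)→6300, (C,hash)→9200, (C,nl_idx)→26000, (A,nl_idx)→29000 …(+2); best=2400 via (A,hash)
  {AE}: card=800; try (E,nl_idx)→1800, (A,hash)→2200, (A,nl_idx)→4000, (E,merge)→4900, (A,merge)→5200, (E,hash)→7400 …(+2); best=1800 via (E,nl_idx)
  {EF}: card=5000; try (E,hash)→8200, (F,merge)→9400, (E,merge)→9500, (F,hash)→9800, (E,nl_idx)→10000, (F,nl)→200400 …(+1); best=8200 via (E,hash)
  {BCD}: card=60000; try (C,merge)→7880, (C,hash)→9960, (B,hash)→18120, (C,nl_idx)→62880, (C,nl)→120720, (B,nl_idx)→166720 …(+2); best=7880 via (C,merge)
  {ACD}: card=750000; try (A,hash)→18120, (D,hash)→28120, (A,merge)→227520, (D,merge)→402820, (A,nl_idx)→856720, (A,nl)→1501720 …(+1); best=18120 via (A,hash)
  {ACE}: card=200000; try (C,hash)→11600, (C,merge)→15600, (E,hash)→34600, (C,nl_idx)→209000, (C,nl)→401800, (E,merge)→406400 …(+2); best=11600 via (C,hash)
  {AEF}: card=10000; try (F,hash)→11600, (A,hash)→14600, (F,merge)→15600, (A,nl_idx)→53200, (A,merge)→79000, (F,nl)→401800 …(+1); best=11600 via (F,hash)
  {ABCD}: card=3000000; try (A,hash)→69280, (B,hash)→769520, (A,merge)→1028680, (A,nl_idx)→3427880, (A,nl)→6007880, (B,nl_idx)→8268120 …(+2); best=69280 via (A,hash)
  {ACDE}: card=6000000; try (D,hash)→212320, (E,hash)→775320, (D,merge)→3812020, (D,nl)→12011600, (E,nl_idx)→12768120, (E,merge)→15772120 …(+1); best=212320 via (D,hash)
  {ACEF}: card=2500000; try (C,hash)→30600, (C,merge)→166600, (F,hash)→220600, (C,nl_idx)→2601600, (F,merge)→3816600, (C,nl)→5011600 …(+1); best=30600 via (C,hash)
  {ABCDE}: card=24000000; try (E,hash)→3076480, (B,hash)→6213720, (E,nl_idx)→51069280, (B,nl_idx)→66212320, (E,merge)→69073280, (B,merge)→144213120 …(+2); best=3076480 via (E,hash)
  {ACDEF}: card=75000000; try (D,hash)→2531320, (F,hash)→6221320, (D,merge)→57531020, (F,merge)→144217320, (D,nl)→150030600, (F,nl)→3000212320; best=2531320 via (D,hash)
  {ABCDEF}: card=300000000; try (F,hash)→27085480, (B,hash)→77532720, (F,merge)→627081480, (B,nl_idx)→827531320, (B,merge)→2102532120, (B,nl)→7502531320 …(+1); best=27085480 via (F,hash)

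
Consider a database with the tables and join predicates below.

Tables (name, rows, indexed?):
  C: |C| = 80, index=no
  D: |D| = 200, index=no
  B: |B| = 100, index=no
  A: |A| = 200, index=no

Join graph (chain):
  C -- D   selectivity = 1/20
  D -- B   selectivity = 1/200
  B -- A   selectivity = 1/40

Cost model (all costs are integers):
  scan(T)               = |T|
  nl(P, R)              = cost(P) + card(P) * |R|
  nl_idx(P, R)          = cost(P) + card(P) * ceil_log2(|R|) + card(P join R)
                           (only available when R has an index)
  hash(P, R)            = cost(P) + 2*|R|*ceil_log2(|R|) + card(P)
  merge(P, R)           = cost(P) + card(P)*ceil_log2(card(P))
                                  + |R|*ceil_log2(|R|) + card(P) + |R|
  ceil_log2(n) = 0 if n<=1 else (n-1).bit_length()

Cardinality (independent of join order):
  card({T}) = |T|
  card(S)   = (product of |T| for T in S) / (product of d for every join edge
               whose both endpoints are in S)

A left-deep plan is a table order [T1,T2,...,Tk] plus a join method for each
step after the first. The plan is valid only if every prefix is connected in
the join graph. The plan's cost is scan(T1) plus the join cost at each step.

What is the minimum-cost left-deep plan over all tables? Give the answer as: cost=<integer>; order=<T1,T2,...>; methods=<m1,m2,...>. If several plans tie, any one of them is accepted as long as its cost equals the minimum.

cost=6020; order=D,B,A,C; methods=hash,merge,hash

Selinger DP (subsets sized 1..n):
  {C}: scan cost=80, card=80
  {D}: scan cost=200, card=200
  {B}: scan cost=100, card=100
  {A}: scan cost=200, card=200
  {CD}: card=800; try (C,hash)→1520, (D,merge)→2520, (C,merge)→2640, (D,hash)→3360, (D,nl)→16080, (C,nl)→16200; best=1520 via (C,hash)
  {BD}: card=100; try (B,hash)→1800, (D,merge)→2700, (B,merge)→2800, (D,hash)→3400, (D,nl)→20100, (B,nl)→20200; best=1800 via (B,hash)
  {AB}: card=500; try (B,hash)→1800, (A,merge)→2700, (B,merge)→2800, (A,hash)→3400, (A,nl)→20100, (B,nl)→20200; best=1800 via (B,hash)
  {BCD}: card=400; try (C,hash)→3020, (C,merge)→3240, (B,hash)→3720, (C,nl)→9800, (B,merge)→11120, (B,nl)→81520; best=3020 via (C,hash)
  {ABD}: card=500; try (A,merge)→4400, (A,hash)→5100, (D,hash)→5500, (D,merge)→8600, (A,nl)→21800, (D,nl)→101800; best=4400 via (A,merge)
  {ABCD}: card=2000; try (C,hash)→6020, (A,hash)→6620, (A,merge)→8820, (C,merge)→10040, (C,nl)→44400, (A,nl)→83020; best=6020 via (C,hash)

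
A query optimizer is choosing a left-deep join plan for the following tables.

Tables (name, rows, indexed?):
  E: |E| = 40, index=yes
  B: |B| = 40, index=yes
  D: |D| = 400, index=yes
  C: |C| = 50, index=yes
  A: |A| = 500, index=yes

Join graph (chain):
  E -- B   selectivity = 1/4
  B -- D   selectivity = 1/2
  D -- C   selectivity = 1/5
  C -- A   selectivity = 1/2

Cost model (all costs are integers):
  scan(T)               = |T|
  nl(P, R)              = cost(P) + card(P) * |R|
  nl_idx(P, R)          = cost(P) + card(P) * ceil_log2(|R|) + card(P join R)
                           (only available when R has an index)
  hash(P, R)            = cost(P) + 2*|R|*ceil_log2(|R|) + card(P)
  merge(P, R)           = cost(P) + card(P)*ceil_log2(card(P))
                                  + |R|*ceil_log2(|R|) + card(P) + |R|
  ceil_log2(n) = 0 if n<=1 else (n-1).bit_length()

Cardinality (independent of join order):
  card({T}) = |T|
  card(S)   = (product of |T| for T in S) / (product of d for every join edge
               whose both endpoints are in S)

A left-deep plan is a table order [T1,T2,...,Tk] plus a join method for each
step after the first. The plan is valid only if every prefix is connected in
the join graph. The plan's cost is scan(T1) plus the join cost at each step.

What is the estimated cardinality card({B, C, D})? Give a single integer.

Tables in S: B(40), C(50), D(400)
Edges inside S: B-D(d=2), D-C(d=5)
numerator = 40 * 50 * 400 = 800000
denominator = 2 * 5 = 10
card(S) = 800000 / 10 = 80000

80000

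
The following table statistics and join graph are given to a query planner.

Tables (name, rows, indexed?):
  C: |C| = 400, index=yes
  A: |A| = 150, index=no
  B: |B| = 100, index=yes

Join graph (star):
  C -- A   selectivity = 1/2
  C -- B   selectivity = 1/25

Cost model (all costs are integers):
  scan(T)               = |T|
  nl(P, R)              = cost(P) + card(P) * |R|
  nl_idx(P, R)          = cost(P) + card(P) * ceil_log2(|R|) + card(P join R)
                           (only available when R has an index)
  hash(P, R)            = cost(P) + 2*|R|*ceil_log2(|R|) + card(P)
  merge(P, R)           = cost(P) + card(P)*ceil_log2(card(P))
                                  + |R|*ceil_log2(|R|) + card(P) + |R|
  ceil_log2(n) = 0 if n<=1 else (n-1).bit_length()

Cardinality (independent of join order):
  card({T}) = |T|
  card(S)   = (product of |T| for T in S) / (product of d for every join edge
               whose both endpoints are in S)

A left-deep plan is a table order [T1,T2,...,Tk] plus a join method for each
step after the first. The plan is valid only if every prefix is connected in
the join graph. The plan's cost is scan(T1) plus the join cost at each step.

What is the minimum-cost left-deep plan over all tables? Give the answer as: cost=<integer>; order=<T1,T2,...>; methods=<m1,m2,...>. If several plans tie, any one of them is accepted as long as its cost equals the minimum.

Selinger DP (subsets sized 1..n):
  {C}: scan cost=400, card=400
  {A}: scan cost=150, card=150
  {B}: scan cost=100, card=100
  {AC}: card=30000; try (A,hash)→3200, (C,merge)→5500, (A,merge)→5750, (C,hash)→7500, (C,nl_idx)→31500, (C,nl)→60150 …(+1); best=3200 via (A,hash)
  {BC}: card=1600; try (B,hash)→2200, (C,nl_idx)→2600, (B,nl_idx)→4800, (C,merge)→4900, (B,merge)→5200, (C,hash)→7400 …(+2); best=2200 via (B,hash)
  {ABC}: card=120000; try (A,hash)→6200, (A,merge)→22750, (B,hash)→34600, (A,nl)→242200, (B,nl_idx)→333200, (B,merge)→484000 …(+1); best=6200 via (A,hash)

cost=6200; order=C,B,A; methods=hash,hash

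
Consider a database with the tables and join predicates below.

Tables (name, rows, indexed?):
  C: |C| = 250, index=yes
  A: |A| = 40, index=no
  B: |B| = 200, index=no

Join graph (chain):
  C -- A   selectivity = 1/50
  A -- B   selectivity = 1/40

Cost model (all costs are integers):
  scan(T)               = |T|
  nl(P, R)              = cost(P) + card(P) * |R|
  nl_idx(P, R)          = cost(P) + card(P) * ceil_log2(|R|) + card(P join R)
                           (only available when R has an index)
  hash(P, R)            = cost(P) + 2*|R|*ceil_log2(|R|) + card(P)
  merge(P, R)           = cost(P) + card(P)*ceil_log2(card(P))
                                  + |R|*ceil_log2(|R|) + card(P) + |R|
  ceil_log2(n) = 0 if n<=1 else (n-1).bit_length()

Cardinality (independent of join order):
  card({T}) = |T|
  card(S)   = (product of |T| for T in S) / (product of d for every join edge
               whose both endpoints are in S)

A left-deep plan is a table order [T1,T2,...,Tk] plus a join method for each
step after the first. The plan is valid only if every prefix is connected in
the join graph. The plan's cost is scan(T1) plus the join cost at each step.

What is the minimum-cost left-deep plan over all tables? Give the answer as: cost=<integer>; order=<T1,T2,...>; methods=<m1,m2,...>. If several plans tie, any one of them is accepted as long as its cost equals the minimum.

Selinger DP (subsets sized 1..n):
  {C}: scan cost=250, card=250
  {A}: scan cost=40, card=40
  {B}: scan cost=200, card=200
  {AC}: card=200; try (C,nl_idx)→560, (A,hash)→980, (C,merge)→2570, (A,merge)→2780, (C,hash)→4080, (C,nl)→10040 …(+1); best=560 via (C,nl_idx)
  {AB}: card=200; try (A,hash)→880, (B,merge)→2120, (A,merge)→2280, (B,hash)→3280, (B,nl)→8040, (A,nl)→8200; best=880 via (A,hash)
  {ABC}: card=1000; try (C,nl_idx)→3480, (B,hash)→3960, (B,merge)→4160, (C,merge)→4930, (C,hash)→5080, (B,nl)→40560 …(+1); best=3480 via (C,nl_idx)

cost=3480; order=B,A,C; methods=hash,nl_idx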